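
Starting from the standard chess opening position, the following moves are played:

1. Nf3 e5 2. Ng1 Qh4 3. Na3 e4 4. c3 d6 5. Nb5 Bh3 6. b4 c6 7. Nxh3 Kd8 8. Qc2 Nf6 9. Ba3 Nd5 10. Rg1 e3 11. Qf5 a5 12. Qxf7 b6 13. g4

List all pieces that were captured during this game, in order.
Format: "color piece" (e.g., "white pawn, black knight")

Tracking captures:
  Nxh3: captured black bishop
  Qxf7: captured black pawn

black bishop, black pawn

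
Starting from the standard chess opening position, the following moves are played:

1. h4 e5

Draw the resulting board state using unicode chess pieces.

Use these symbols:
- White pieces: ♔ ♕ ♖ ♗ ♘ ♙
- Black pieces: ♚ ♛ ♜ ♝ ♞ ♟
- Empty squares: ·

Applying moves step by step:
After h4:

♜ ♞ ♝ ♛ ♚ ♝ ♞ ♜
♟ ♟ ♟ ♟ ♟ ♟ ♟ ♟
· · · · · · · ·
· · · · · · · ·
· · · · · · · ♙
· · · · · · · ·
♙ ♙ ♙ ♙ ♙ ♙ ♙ ·
♖ ♘ ♗ ♕ ♔ ♗ ♘ ♖


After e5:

♜ ♞ ♝ ♛ ♚ ♝ ♞ ♜
♟ ♟ ♟ ♟ · ♟ ♟ ♟
· · · · · · · ·
· · · · ♟ · · ·
· · · · · · · ♙
· · · · · · · ·
♙ ♙ ♙ ♙ ♙ ♙ ♙ ·
♖ ♘ ♗ ♕ ♔ ♗ ♘ ♖



  a b c d e f g h
  ─────────────────
8│♜ ♞ ♝ ♛ ♚ ♝ ♞ ♜│8
7│♟ ♟ ♟ ♟ · ♟ ♟ ♟│7
6│· · · · · · · ·│6
5│· · · · ♟ · · ·│5
4│· · · · · · · ♙│4
3│· · · · · · · ·│3
2│♙ ♙ ♙ ♙ ♙ ♙ ♙ ·│2
1│♖ ♘ ♗ ♕ ♔ ♗ ♘ ♖│1
  ─────────────────
  a b c d e f g h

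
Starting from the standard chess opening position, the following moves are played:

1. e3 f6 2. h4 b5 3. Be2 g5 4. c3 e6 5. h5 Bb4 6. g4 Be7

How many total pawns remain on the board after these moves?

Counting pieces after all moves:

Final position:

  a b c d e f g h
  ─────────────────
8│♜ ♞ ♝ ♛ ♚ · ♞ ♜│8
7│♟ · ♟ ♟ ♝ · · ♟│7
6│· · · · ♟ ♟ · ·│6
5│· ♟ · · · · ♟ ♙│5
4│· · · · · · ♙ ·│4
3│· · ♙ · ♙ · · ·│3
2│♙ ♙ · ♙ ♗ ♙ · ·│2
1│♖ ♘ ♗ ♕ ♔ · ♘ ♖│1
  ─────────────────
  a b c d e f g h


16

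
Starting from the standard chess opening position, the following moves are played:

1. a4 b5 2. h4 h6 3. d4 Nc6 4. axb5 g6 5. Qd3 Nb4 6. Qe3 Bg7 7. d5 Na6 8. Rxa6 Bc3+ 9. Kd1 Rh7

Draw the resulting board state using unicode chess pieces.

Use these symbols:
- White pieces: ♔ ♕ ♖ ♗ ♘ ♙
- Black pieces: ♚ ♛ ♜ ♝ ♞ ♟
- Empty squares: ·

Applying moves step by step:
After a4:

♜ ♞ ♝ ♛ ♚ ♝ ♞ ♜
♟ ♟ ♟ ♟ ♟ ♟ ♟ ♟
· · · · · · · ·
· · · · · · · ·
♙ · · · · · · ·
· · · · · · · ·
· ♙ ♙ ♙ ♙ ♙ ♙ ♙
♖ ♘ ♗ ♕ ♔ ♗ ♘ ♖


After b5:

♜ ♞ ♝ ♛ ♚ ♝ ♞ ♜
♟ · ♟ ♟ ♟ ♟ ♟ ♟
· · · · · · · ·
· ♟ · · · · · ·
♙ · · · · · · ·
· · · · · · · ·
· ♙ ♙ ♙ ♙ ♙ ♙ ♙
♖ ♘ ♗ ♕ ♔ ♗ ♘ ♖


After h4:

♜ ♞ ♝ ♛ ♚ ♝ ♞ ♜
♟ · ♟ ♟ ♟ ♟ ♟ ♟
· · · · · · · ·
· ♟ · · · · · ·
♙ · · · · · · ♙
· · · · · · · ·
· ♙ ♙ ♙ ♙ ♙ ♙ ·
♖ ♘ ♗ ♕ ♔ ♗ ♘ ♖


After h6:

♜ ♞ ♝ ♛ ♚ ♝ ♞ ♜
♟ · ♟ ♟ ♟ ♟ ♟ ·
· · · · · · · ♟
· ♟ · · · · · ·
♙ · · · · · · ♙
· · · · · · · ·
· ♙ ♙ ♙ ♙ ♙ ♙ ·
♖ ♘ ♗ ♕ ♔ ♗ ♘ ♖


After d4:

♜ ♞ ♝ ♛ ♚ ♝ ♞ ♜
♟ · ♟ ♟ ♟ ♟ ♟ ·
· · · · · · · ♟
· ♟ · · · · · ·
♙ · · ♙ · · · ♙
· · · · · · · ·
· ♙ ♙ · ♙ ♙ ♙ ·
♖ ♘ ♗ ♕ ♔ ♗ ♘ ♖


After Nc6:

♜ · ♝ ♛ ♚ ♝ ♞ ♜
♟ · ♟ ♟ ♟ ♟ ♟ ·
· · ♞ · · · · ♟
· ♟ · · · · · ·
♙ · · ♙ · · · ♙
· · · · · · · ·
· ♙ ♙ · ♙ ♙ ♙ ·
♖ ♘ ♗ ♕ ♔ ♗ ♘ ♖


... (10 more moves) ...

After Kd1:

♜ · ♝ ♛ ♚ · ♞ ♜
♟ · ♟ ♟ ♟ ♟ · ·
♖ · · · · · ♟ ♟
· ♙ · ♙ · · · ·
· · · · · · · ♙
· · ♝ · ♕ · · ·
· ♙ ♙ · ♙ ♙ ♙ ·
· ♘ ♗ ♔ · ♗ ♘ ♖


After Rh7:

♜ · ♝ ♛ ♚ · ♞ ·
♟ · ♟ ♟ ♟ ♟ · ♜
♖ · · · · · ♟ ♟
· ♙ · ♙ · · · ·
· · · · · · · ♙
· · ♝ · ♕ · · ·
· ♙ ♙ · ♙ ♙ ♙ ·
· ♘ ♗ ♔ · ♗ ♘ ♖



  a b c d e f g h
  ─────────────────
8│♜ · ♝ ♛ ♚ · ♞ ·│8
7│♟ · ♟ ♟ ♟ ♟ · ♜│7
6│♖ · · · · · ♟ ♟│6
5│· ♙ · ♙ · · · ·│5
4│· · · · · · · ♙│4
3│· · ♝ · ♕ · · ·│3
2│· ♙ ♙ · ♙ ♙ ♙ ·│2
1│· ♘ ♗ ♔ · ♗ ♘ ♖│1
  ─────────────────
  a b c d e f g h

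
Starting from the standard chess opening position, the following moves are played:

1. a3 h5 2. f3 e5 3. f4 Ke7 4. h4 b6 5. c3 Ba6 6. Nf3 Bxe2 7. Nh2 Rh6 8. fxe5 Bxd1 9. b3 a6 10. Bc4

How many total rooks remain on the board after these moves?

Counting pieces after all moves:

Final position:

  a b c d e f g h
  ─────────────────
8│♜ ♞ · ♛ · ♝ ♞ ·│8
7│· · ♟ ♟ ♚ ♟ ♟ ·│7
6│♟ ♟ · · · · · ♜│6
5│· · · · ♙ · · ♟│5
4│· · ♗ · · · · ♙│4
3│♙ ♙ ♙ · · · · ·│3
2│· · · ♙ · · ♙ ♘│2
1│♖ ♘ ♗ ♝ ♔ · · ♖│1
  ─────────────────
  a b c d e f g h


4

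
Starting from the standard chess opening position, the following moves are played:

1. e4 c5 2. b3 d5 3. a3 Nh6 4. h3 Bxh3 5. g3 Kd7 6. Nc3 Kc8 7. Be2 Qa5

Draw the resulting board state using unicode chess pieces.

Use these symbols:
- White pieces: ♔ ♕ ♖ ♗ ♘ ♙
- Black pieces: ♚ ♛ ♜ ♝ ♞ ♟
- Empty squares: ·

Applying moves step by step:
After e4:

♜ ♞ ♝ ♛ ♚ ♝ ♞ ♜
♟ ♟ ♟ ♟ ♟ ♟ ♟ ♟
· · · · · · · ·
· · · · · · · ·
· · · · ♙ · · ·
· · · · · · · ·
♙ ♙ ♙ ♙ · ♙ ♙ ♙
♖ ♘ ♗ ♕ ♔ ♗ ♘ ♖


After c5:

♜ ♞ ♝ ♛ ♚ ♝ ♞ ♜
♟ ♟ · ♟ ♟ ♟ ♟ ♟
· · · · · · · ·
· · ♟ · · · · ·
· · · · ♙ · · ·
· · · · · · · ·
♙ ♙ ♙ ♙ · ♙ ♙ ♙
♖ ♘ ♗ ♕ ♔ ♗ ♘ ♖


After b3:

♜ ♞ ♝ ♛ ♚ ♝ ♞ ♜
♟ ♟ · ♟ ♟ ♟ ♟ ♟
· · · · · · · ·
· · ♟ · · · · ·
· · · · ♙ · · ·
· ♙ · · · · · ·
♙ · ♙ ♙ · ♙ ♙ ♙
♖ ♘ ♗ ♕ ♔ ♗ ♘ ♖


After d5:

♜ ♞ ♝ ♛ ♚ ♝ ♞ ♜
♟ ♟ · · ♟ ♟ ♟ ♟
· · · · · · · ·
· · ♟ ♟ · · · ·
· · · · ♙ · · ·
· ♙ · · · · · ·
♙ · ♙ ♙ · ♙ ♙ ♙
♖ ♘ ♗ ♕ ♔ ♗ ♘ ♖


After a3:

♜ ♞ ♝ ♛ ♚ ♝ ♞ ♜
♟ ♟ · · ♟ ♟ ♟ ♟
· · · · · · · ·
· · ♟ ♟ · · · ·
· · · · ♙ · · ·
♙ ♙ · · · · · ·
· · ♙ ♙ · ♙ ♙ ♙
♖ ♘ ♗ ♕ ♔ ♗ ♘ ♖


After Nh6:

♜ ♞ ♝ ♛ ♚ ♝ · ♜
♟ ♟ · · ♟ ♟ ♟ ♟
· · · · · · · ♞
· · ♟ ♟ · · · ·
· · · · ♙ · · ·
♙ ♙ · · · · · ·
· · ♙ ♙ · ♙ ♙ ♙
♖ ♘ ♗ ♕ ♔ ♗ ♘ ♖


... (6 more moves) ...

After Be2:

♜ ♞ ♚ ♛ · ♝ · ♜
♟ ♟ · · ♟ ♟ ♟ ♟
· · · · · · · ♞
· · ♟ ♟ · · · ·
· · · · ♙ · · ·
♙ ♙ ♘ · · · ♙ ♝
· · ♙ ♙ ♗ ♙ · ·
♖ · ♗ ♕ ♔ · ♘ ♖


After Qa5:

♜ ♞ ♚ · · ♝ · ♜
♟ ♟ · · ♟ ♟ ♟ ♟
· · · · · · · ♞
♛ · ♟ ♟ · · · ·
· · · · ♙ · · ·
♙ ♙ ♘ · · · ♙ ♝
· · ♙ ♙ ♗ ♙ · ·
♖ · ♗ ♕ ♔ · ♘ ♖



  a b c d e f g h
  ─────────────────
8│♜ ♞ ♚ · · ♝ · ♜│8
7│♟ ♟ · · ♟ ♟ ♟ ♟│7
6│· · · · · · · ♞│6
5│♛ · ♟ ♟ · · · ·│5
4│· · · · ♙ · · ·│4
3│♙ ♙ ♘ · · · ♙ ♝│3
2│· · ♙ ♙ ♗ ♙ · ·│2
1│♖ · ♗ ♕ ♔ · ♘ ♖│1
  ─────────────────
  a b c d e f g h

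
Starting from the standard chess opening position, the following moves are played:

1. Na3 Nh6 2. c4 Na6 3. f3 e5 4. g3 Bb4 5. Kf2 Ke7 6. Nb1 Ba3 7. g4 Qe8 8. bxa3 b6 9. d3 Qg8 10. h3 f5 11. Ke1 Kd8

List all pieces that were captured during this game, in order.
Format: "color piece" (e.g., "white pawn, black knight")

Tracking captures:
  bxa3: captured black bishop

black bishop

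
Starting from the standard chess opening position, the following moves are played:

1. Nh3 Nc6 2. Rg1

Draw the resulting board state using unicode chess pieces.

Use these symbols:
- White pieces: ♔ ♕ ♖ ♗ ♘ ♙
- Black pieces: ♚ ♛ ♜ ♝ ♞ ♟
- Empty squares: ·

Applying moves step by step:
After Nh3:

♜ ♞ ♝ ♛ ♚ ♝ ♞ ♜
♟ ♟ ♟ ♟ ♟ ♟ ♟ ♟
· · · · · · · ·
· · · · · · · ·
· · · · · · · ·
· · · · · · · ♘
♙ ♙ ♙ ♙ ♙ ♙ ♙ ♙
♖ ♘ ♗ ♕ ♔ ♗ · ♖


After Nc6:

♜ · ♝ ♛ ♚ ♝ ♞ ♜
♟ ♟ ♟ ♟ ♟ ♟ ♟ ♟
· · ♞ · · · · ·
· · · · · · · ·
· · · · · · · ·
· · · · · · · ♘
♙ ♙ ♙ ♙ ♙ ♙ ♙ ♙
♖ ♘ ♗ ♕ ♔ ♗ · ♖


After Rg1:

♜ · ♝ ♛ ♚ ♝ ♞ ♜
♟ ♟ ♟ ♟ ♟ ♟ ♟ ♟
· · ♞ · · · · ·
· · · · · · · ·
· · · · · · · ·
· · · · · · · ♘
♙ ♙ ♙ ♙ ♙ ♙ ♙ ♙
♖ ♘ ♗ ♕ ♔ ♗ ♖ ·



  a b c d e f g h
  ─────────────────
8│♜ · ♝ ♛ ♚ ♝ ♞ ♜│8
7│♟ ♟ ♟ ♟ ♟ ♟ ♟ ♟│7
6│· · ♞ · · · · ·│6
5│· · · · · · · ·│5
4│· · · · · · · ·│4
3│· · · · · · · ♘│3
2│♙ ♙ ♙ ♙ ♙ ♙ ♙ ♙│2
1│♖ ♘ ♗ ♕ ♔ ♗ ♖ ·│1
  ─────────────────
  a b c d e f g h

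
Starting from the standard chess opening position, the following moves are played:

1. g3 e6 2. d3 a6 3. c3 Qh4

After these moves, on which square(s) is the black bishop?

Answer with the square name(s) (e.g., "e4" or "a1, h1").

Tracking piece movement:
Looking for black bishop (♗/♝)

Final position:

  a b c d e f g h
  ─────────────────
8│♜ ♞ ♝ · ♚ ♝ ♞ ♜│8
7│· ♟ ♟ ♟ · ♟ ♟ ♟│7
6│♟ · · · ♟ · · ·│6
5│· · · · · · · ·│5
4│· · · · · · · ♛│4
3│· · ♙ ♙ · · ♙ ·│3
2│♙ ♙ · · ♙ ♙ · ♙│2
1│♖ ♘ ♗ ♕ ♔ ♗ ♘ ♖│1
  ─────────────────
  a b c d e f g h


c8, f8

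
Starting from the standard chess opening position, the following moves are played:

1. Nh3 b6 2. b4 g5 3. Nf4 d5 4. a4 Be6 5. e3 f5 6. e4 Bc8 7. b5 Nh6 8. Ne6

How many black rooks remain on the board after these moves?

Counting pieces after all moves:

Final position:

  a b c d e f g h
  ─────────────────
8│♜ ♞ ♝ ♛ ♚ ♝ · ♜│8
7│♟ · ♟ · ♟ · · ♟│7
6│· ♟ · · ♘ · · ♞│6
5│· ♙ · ♟ · ♟ ♟ ·│5
4│♙ · · · ♙ · · ·│4
3│· · · · · · · ·│3
2│· · ♙ ♙ · ♙ ♙ ♙│2
1│♖ ♘ ♗ ♕ ♔ ♗ · ♖│1
  ─────────────────
  a b c d e f g h


2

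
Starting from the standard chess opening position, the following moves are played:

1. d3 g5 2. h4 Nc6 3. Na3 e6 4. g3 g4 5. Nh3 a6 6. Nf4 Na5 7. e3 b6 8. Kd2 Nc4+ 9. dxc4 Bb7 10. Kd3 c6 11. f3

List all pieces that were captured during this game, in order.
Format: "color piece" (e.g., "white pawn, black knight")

Tracking captures:
  dxc4: captured black knight

black knight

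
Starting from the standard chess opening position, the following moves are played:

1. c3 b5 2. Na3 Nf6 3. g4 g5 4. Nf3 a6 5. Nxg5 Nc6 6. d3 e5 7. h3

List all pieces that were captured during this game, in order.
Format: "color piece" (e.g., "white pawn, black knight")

Tracking captures:
  Nxg5: captured black pawn

black pawn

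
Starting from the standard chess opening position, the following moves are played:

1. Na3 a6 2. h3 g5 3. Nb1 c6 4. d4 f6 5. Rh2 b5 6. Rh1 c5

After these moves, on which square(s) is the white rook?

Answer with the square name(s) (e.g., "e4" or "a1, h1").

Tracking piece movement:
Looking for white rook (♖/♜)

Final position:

  a b c d e f g h
  ─────────────────
8│♜ ♞ ♝ ♛ ♚ ♝ ♞ ♜│8
7│· · · ♟ ♟ · · ♟│7
6│♟ · · · · ♟ · ·│6
5│· ♟ ♟ · · · ♟ ·│5
4│· · · ♙ · · · ·│4
3│· · · · · · · ♙│3
2│♙ ♙ ♙ · ♙ ♙ ♙ ·│2
1│♖ ♘ ♗ ♕ ♔ ♗ ♘ ♖│1
  ─────────────────
  a b c d e f g h


a1, h1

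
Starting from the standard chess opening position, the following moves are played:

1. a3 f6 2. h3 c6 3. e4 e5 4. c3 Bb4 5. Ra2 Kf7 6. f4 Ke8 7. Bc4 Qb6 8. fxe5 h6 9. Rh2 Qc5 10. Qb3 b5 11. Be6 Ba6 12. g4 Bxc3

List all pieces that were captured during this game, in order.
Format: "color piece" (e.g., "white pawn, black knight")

Tracking captures:
  fxe5: captured black pawn
  Bxc3: captured white pawn

black pawn, white pawn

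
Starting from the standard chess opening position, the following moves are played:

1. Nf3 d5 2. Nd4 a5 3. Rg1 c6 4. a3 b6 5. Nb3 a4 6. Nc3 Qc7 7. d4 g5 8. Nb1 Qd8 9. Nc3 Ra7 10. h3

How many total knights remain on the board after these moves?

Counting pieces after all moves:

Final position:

  a b c d e f g h
  ─────────────────
8│· ♞ ♝ ♛ ♚ ♝ ♞ ♜│8
7│♜ · · · ♟ ♟ · ♟│7
6│· ♟ ♟ · · · · ·│6
5│· · · ♟ · · ♟ ·│5
4│♟ · · ♙ · · · ·│4
3│♙ ♘ ♘ · · · · ♙│3
2│· ♙ ♙ · ♙ ♙ ♙ ·│2
1│♖ · ♗ ♕ ♔ ♗ ♖ ·│1
  ─────────────────
  a b c d e f g h


4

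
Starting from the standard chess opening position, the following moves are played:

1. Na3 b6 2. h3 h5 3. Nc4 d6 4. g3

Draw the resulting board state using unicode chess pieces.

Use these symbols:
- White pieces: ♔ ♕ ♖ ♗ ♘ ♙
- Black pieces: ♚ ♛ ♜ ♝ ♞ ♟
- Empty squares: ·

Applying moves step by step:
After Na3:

♜ ♞ ♝ ♛ ♚ ♝ ♞ ♜
♟ ♟ ♟ ♟ ♟ ♟ ♟ ♟
· · · · · · · ·
· · · · · · · ·
· · · · · · · ·
♘ · · · · · · ·
♙ ♙ ♙ ♙ ♙ ♙ ♙ ♙
♖ · ♗ ♕ ♔ ♗ ♘ ♖


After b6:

♜ ♞ ♝ ♛ ♚ ♝ ♞ ♜
♟ · ♟ ♟ ♟ ♟ ♟ ♟
· ♟ · · · · · ·
· · · · · · · ·
· · · · · · · ·
♘ · · · · · · ·
♙ ♙ ♙ ♙ ♙ ♙ ♙ ♙
♖ · ♗ ♕ ♔ ♗ ♘ ♖


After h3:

♜ ♞ ♝ ♛ ♚ ♝ ♞ ♜
♟ · ♟ ♟ ♟ ♟ ♟ ♟
· ♟ · · · · · ·
· · · · · · · ·
· · · · · · · ·
♘ · · · · · · ♙
♙ ♙ ♙ ♙ ♙ ♙ ♙ ·
♖ · ♗ ♕ ♔ ♗ ♘ ♖


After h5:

♜ ♞ ♝ ♛ ♚ ♝ ♞ ♜
♟ · ♟ ♟ ♟ ♟ ♟ ·
· ♟ · · · · · ·
· · · · · · · ♟
· · · · · · · ·
♘ · · · · · · ♙
♙ ♙ ♙ ♙ ♙ ♙ ♙ ·
♖ · ♗ ♕ ♔ ♗ ♘ ♖


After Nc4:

♜ ♞ ♝ ♛ ♚ ♝ ♞ ♜
♟ · ♟ ♟ ♟ ♟ ♟ ·
· ♟ · · · · · ·
· · · · · · · ♟
· · ♘ · · · · ·
· · · · · · · ♙
♙ ♙ ♙ ♙ ♙ ♙ ♙ ·
♖ · ♗ ♕ ♔ ♗ ♘ ♖


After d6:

♜ ♞ ♝ ♛ ♚ ♝ ♞ ♜
♟ · ♟ · ♟ ♟ ♟ ·
· ♟ · ♟ · · · ·
· · · · · · · ♟
· · ♘ · · · · ·
· · · · · · · ♙
♙ ♙ ♙ ♙ ♙ ♙ ♙ ·
♖ · ♗ ♕ ♔ ♗ ♘ ♖


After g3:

♜ ♞ ♝ ♛ ♚ ♝ ♞ ♜
♟ · ♟ · ♟ ♟ ♟ ·
· ♟ · ♟ · · · ·
· · · · · · · ♟
· · ♘ · · · · ·
· · · · · · ♙ ♙
♙ ♙ ♙ ♙ ♙ ♙ · ·
♖ · ♗ ♕ ♔ ♗ ♘ ♖



  a b c d e f g h
  ─────────────────
8│♜ ♞ ♝ ♛ ♚ ♝ ♞ ♜│8
7│♟ · ♟ · ♟ ♟ ♟ ·│7
6│· ♟ · ♟ · · · ·│6
5│· · · · · · · ♟│5
4│· · ♘ · · · · ·│4
3│· · · · · · ♙ ♙│3
2│♙ ♙ ♙ ♙ ♙ ♙ · ·│2
1│♖ · ♗ ♕ ♔ ♗ ♘ ♖│1
  ─────────────────
  a b c d e f g h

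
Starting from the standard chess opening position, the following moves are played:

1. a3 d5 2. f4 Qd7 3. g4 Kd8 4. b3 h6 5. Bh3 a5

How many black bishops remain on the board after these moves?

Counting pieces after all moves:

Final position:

  a b c d e f g h
  ─────────────────
8│♜ ♞ ♝ ♚ · ♝ ♞ ♜│8
7│· ♟ ♟ ♛ ♟ ♟ ♟ ·│7
6│· · · · · · · ♟│6
5│♟ · · ♟ · · · ·│5
4│· · · · · ♙ ♙ ·│4
3│♙ ♙ · · · · · ♗│3
2│· · ♙ ♙ ♙ · · ♙│2
1│♖ ♘ ♗ ♕ ♔ · ♘ ♖│1
  ─────────────────
  a b c d e f g h


2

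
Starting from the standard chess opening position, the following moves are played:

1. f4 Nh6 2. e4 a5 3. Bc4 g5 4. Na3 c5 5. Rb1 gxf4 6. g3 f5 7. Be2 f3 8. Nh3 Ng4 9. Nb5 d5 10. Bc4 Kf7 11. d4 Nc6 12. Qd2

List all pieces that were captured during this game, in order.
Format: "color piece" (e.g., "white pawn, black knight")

Tracking captures:
  gxf4: captured white pawn

white pawn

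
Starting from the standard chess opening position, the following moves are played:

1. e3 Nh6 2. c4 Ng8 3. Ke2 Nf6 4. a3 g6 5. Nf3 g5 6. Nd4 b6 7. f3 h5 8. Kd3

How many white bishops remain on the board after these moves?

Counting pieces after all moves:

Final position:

  a b c d e f g h
  ─────────────────
8│♜ ♞ ♝ ♛ ♚ ♝ · ♜│8
7│♟ · ♟ ♟ ♟ ♟ · ·│7
6│· ♟ · · · ♞ · ·│6
5│· · · · · · ♟ ♟│5
4│· · ♙ ♘ · · · ·│4
3│♙ · · ♔ ♙ ♙ · ·│3
2│· ♙ · ♙ · · ♙ ♙│2
1│♖ ♘ ♗ ♕ · ♗ · ♖│1
  ─────────────────
  a b c d e f g h


2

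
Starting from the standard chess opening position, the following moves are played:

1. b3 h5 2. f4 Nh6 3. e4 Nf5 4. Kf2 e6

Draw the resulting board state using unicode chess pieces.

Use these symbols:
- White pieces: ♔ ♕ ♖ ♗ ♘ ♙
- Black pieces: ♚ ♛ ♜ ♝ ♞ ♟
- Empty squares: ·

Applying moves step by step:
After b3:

♜ ♞ ♝ ♛ ♚ ♝ ♞ ♜
♟ ♟ ♟ ♟ ♟ ♟ ♟ ♟
· · · · · · · ·
· · · · · · · ·
· · · · · · · ·
· ♙ · · · · · ·
♙ · ♙ ♙ ♙ ♙ ♙ ♙
♖ ♘ ♗ ♕ ♔ ♗ ♘ ♖


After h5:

♜ ♞ ♝ ♛ ♚ ♝ ♞ ♜
♟ ♟ ♟ ♟ ♟ ♟ ♟ ·
· · · · · · · ·
· · · · · · · ♟
· · · · · · · ·
· ♙ · · · · · ·
♙ · ♙ ♙ ♙ ♙ ♙ ♙
♖ ♘ ♗ ♕ ♔ ♗ ♘ ♖


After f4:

♜ ♞ ♝ ♛ ♚ ♝ ♞ ♜
♟ ♟ ♟ ♟ ♟ ♟ ♟ ·
· · · · · · · ·
· · · · · · · ♟
· · · · · ♙ · ·
· ♙ · · · · · ·
♙ · ♙ ♙ ♙ · ♙ ♙
♖ ♘ ♗ ♕ ♔ ♗ ♘ ♖


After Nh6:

♜ ♞ ♝ ♛ ♚ ♝ · ♜
♟ ♟ ♟ ♟ ♟ ♟ ♟ ·
· · · · · · · ♞
· · · · · · · ♟
· · · · · ♙ · ·
· ♙ · · · · · ·
♙ · ♙ ♙ ♙ · ♙ ♙
♖ ♘ ♗ ♕ ♔ ♗ ♘ ♖


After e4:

♜ ♞ ♝ ♛ ♚ ♝ · ♜
♟ ♟ ♟ ♟ ♟ ♟ ♟ ·
· · · · · · · ♞
· · · · · · · ♟
· · · · ♙ ♙ · ·
· ♙ · · · · · ·
♙ · ♙ ♙ · · ♙ ♙
♖ ♘ ♗ ♕ ♔ ♗ ♘ ♖


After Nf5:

♜ ♞ ♝ ♛ ♚ ♝ · ♜
♟ ♟ ♟ ♟ ♟ ♟ ♟ ·
· · · · · · · ·
· · · · · ♞ · ♟
· · · · ♙ ♙ · ·
· ♙ · · · · · ·
♙ · ♙ ♙ · · ♙ ♙
♖ ♘ ♗ ♕ ♔ ♗ ♘ ♖


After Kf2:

♜ ♞ ♝ ♛ ♚ ♝ · ♜
♟ ♟ ♟ ♟ ♟ ♟ ♟ ·
· · · · · · · ·
· · · · · ♞ · ♟
· · · · ♙ ♙ · ·
· ♙ · · · · · ·
♙ · ♙ ♙ · ♔ ♙ ♙
♖ ♘ ♗ ♕ · ♗ ♘ ♖


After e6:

♜ ♞ ♝ ♛ ♚ ♝ · ♜
♟ ♟ ♟ ♟ · ♟ ♟ ·
· · · · ♟ · · ·
· · · · · ♞ · ♟
· · · · ♙ ♙ · ·
· ♙ · · · · · ·
♙ · ♙ ♙ · ♔ ♙ ♙
♖ ♘ ♗ ♕ · ♗ ♘ ♖



  a b c d e f g h
  ─────────────────
8│♜ ♞ ♝ ♛ ♚ ♝ · ♜│8
7│♟ ♟ ♟ ♟ · ♟ ♟ ·│7
6│· · · · ♟ · · ·│6
5│· · · · · ♞ · ♟│5
4│· · · · ♙ ♙ · ·│4
3│· ♙ · · · · · ·│3
2│♙ · ♙ ♙ · ♔ ♙ ♙│2
1│♖ ♘ ♗ ♕ · ♗ ♘ ♖│1
  ─────────────────
  a b c d e f g h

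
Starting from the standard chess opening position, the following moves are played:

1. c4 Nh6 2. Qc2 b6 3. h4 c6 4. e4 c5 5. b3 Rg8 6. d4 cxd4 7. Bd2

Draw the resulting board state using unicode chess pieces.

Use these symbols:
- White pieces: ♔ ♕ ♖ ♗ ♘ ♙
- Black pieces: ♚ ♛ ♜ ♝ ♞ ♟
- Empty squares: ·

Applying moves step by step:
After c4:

♜ ♞ ♝ ♛ ♚ ♝ ♞ ♜
♟ ♟ ♟ ♟ ♟ ♟ ♟ ♟
· · · · · · · ·
· · · · · · · ·
· · ♙ · · · · ·
· · · · · · · ·
♙ ♙ · ♙ ♙ ♙ ♙ ♙
♖ ♘ ♗ ♕ ♔ ♗ ♘ ♖


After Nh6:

♜ ♞ ♝ ♛ ♚ ♝ · ♜
♟ ♟ ♟ ♟ ♟ ♟ ♟ ♟
· · · · · · · ♞
· · · · · · · ·
· · ♙ · · · · ·
· · · · · · · ·
♙ ♙ · ♙ ♙ ♙ ♙ ♙
♖ ♘ ♗ ♕ ♔ ♗ ♘ ♖


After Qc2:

♜ ♞ ♝ ♛ ♚ ♝ · ♜
♟ ♟ ♟ ♟ ♟ ♟ ♟ ♟
· · · · · · · ♞
· · · · · · · ·
· · ♙ · · · · ·
· · · · · · · ·
♙ ♙ ♕ ♙ ♙ ♙ ♙ ♙
♖ ♘ ♗ · ♔ ♗ ♘ ♖


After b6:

♜ ♞ ♝ ♛ ♚ ♝ · ♜
♟ · ♟ ♟ ♟ ♟ ♟ ♟
· ♟ · · · · · ♞
· · · · · · · ·
· · ♙ · · · · ·
· · · · · · · ·
♙ ♙ ♕ ♙ ♙ ♙ ♙ ♙
♖ ♘ ♗ · ♔ ♗ ♘ ♖


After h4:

♜ ♞ ♝ ♛ ♚ ♝ · ♜
♟ · ♟ ♟ ♟ ♟ ♟ ♟
· ♟ · · · · · ♞
· · · · · · · ·
· · ♙ · · · · ♙
· · · · · · · ·
♙ ♙ ♕ ♙ ♙ ♙ ♙ ·
♖ ♘ ♗ · ♔ ♗ ♘ ♖


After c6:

♜ ♞ ♝ ♛ ♚ ♝ · ♜
♟ · · ♟ ♟ ♟ ♟ ♟
· ♟ ♟ · · · · ♞
· · · · · · · ·
· · ♙ · · · · ♙
· · · · · · · ·
♙ ♙ ♕ ♙ ♙ ♙ ♙ ·
♖ ♘ ♗ · ♔ ♗ ♘ ♖


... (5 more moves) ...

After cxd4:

♜ ♞ ♝ ♛ ♚ ♝ ♜ ·
♟ · · ♟ ♟ ♟ ♟ ♟
· ♟ · · · · · ♞
· · · · · · · ·
· · ♙ ♟ ♙ · · ♙
· ♙ · · · · · ·
♙ · ♕ · · ♙ ♙ ·
♖ ♘ ♗ · ♔ ♗ ♘ ♖


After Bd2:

♜ ♞ ♝ ♛ ♚ ♝ ♜ ·
♟ · · ♟ ♟ ♟ ♟ ♟
· ♟ · · · · · ♞
· · · · · · · ·
· · ♙ ♟ ♙ · · ♙
· ♙ · · · · · ·
♙ · ♕ ♗ · ♙ ♙ ·
♖ ♘ · · ♔ ♗ ♘ ♖



  a b c d e f g h
  ─────────────────
8│♜ ♞ ♝ ♛ ♚ ♝ ♜ ·│8
7│♟ · · ♟ ♟ ♟ ♟ ♟│7
6│· ♟ · · · · · ♞│6
5│· · · · · · · ·│5
4│· · ♙ ♟ ♙ · · ♙│4
3│· ♙ · · · · · ·│3
2│♙ · ♕ ♗ · ♙ ♙ ·│2
1│♖ ♘ · · ♔ ♗ ♘ ♖│1
  ─────────────────
  a b c d e f g h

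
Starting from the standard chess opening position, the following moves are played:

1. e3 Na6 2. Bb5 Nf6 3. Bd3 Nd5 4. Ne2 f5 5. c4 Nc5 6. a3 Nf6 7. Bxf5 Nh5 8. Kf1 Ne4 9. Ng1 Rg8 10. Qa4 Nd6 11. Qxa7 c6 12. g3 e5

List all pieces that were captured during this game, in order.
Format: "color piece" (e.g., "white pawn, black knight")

Tracking captures:
  Bxf5: captured black pawn
  Qxa7: captured black pawn

black pawn, black pawn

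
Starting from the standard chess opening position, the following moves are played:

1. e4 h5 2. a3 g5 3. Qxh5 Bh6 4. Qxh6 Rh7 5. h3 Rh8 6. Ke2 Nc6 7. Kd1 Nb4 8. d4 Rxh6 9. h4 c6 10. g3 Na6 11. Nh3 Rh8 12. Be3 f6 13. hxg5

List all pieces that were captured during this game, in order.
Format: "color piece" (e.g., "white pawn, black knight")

Tracking captures:
  Qxh5: captured black pawn
  Qxh6: captured black bishop
  Rxh6: captured white queen
  hxg5: captured black pawn

black pawn, black bishop, white queen, black pawn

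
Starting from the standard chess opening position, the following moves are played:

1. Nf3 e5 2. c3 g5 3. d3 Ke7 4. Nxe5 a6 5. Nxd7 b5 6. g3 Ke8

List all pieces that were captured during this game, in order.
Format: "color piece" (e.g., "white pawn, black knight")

Tracking captures:
  Nxe5: captured black pawn
  Nxd7: captured black pawn

black pawn, black pawn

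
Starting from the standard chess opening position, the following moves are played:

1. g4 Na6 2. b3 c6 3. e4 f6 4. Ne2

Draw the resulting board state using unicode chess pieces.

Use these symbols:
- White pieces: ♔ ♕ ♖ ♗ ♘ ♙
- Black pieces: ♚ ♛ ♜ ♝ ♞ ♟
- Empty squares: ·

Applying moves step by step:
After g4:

♜ ♞ ♝ ♛ ♚ ♝ ♞ ♜
♟ ♟ ♟ ♟ ♟ ♟ ♟ ♟
· · · · · · · ·
· · · · · · · ·
· · · · · · ♙ ·
· · · · · · · ·
♙ ♙ ♙ ♙ ♙ ♙ · ♙
♖ ♘ ♗ ♕ ♔ ♗ ♘ ♖


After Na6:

♜ · ♝ ♛ ♚ ♝ ♞ ♜
♟ ♟ ♟ ♟ ♟ ♟ ♟ ♟
♞ · · · · · · ·
· · · · · · · ·
· · · · · · ♙ ·
· · · · · · · ·
♙ ♙ ♙ ♙ ♙ ♙ · ♙
♖ ♘ ♗ ♕ ♔ ♗ ♘ ♖


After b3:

♜ · ♝ ♛ ♚ ♝ ♞ ♜
♟ ♟ ♟ ♟ ♟ ♟ ♟ ♟
♞ · · · · · · ·
· · · · · · · ·
· · · · · · ♙ ·
· ♙ · · · · · ·
♙ · ♙ ♙ ♙ ♙ · ♙
♖ ♘ ♗ ♕ ♔ ♗ ♘ ♖


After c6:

♜ · ♝ ♛ ♚ ♝ ♞ ♜
♟ ♟ · ♟ ♟ ♟ ♟ ♟
♞ · ♟ · · · · ·
· · · · · · · ·
· · · · · · ♙ ·
· ♙ · · · · · ·
♙ · ♙ ♙ ♙ ♙ · ♙
♖ ♘ ♗ ♕ ♔ ♗ ♘ ♖


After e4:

♜ · ♝ ♛ ♚ ♝ ♞ ♜
♟ ♟ · ♟ ♟ ♟ ♟ ♟
♞ · ♟ · · · · ·
· · · · · · · ·
· · · · ♙ · ♙ ·
· ♙ · · · · · ·
♙ · ♙ ♙ · ♙ · ♙
♖ ♘ ♗ ♕ ♔ ♗ ♘ ♖


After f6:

♜ · ♝ ♛ ♚ ♝ ♞ ♜
♟ ♟ · ♟ ♟ · ♟ ♟
♞ · ♟ · · ♟ · ·
· · · · · · · ·
· · · · ♙ · ♙ ·
· ♙ · · · · · ·
♙ · ♙ ♙ · ♙ · ♙
♖ ♘ ♗ ♕ ♔ ♗ ♘ ♖


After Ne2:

♜ · ♝ ♛ ♚ ♝ ♞ ♜
♟ ♟ · ♟ ♟ · ♟ ♟
♞ · ♟ · · ♟ · ·
· · · · · · · ·
· · · · ♙ · ♙ ·
· ♙ · · · · · ·
♙ · ♙ ♙ ♘ ♙ · ♙
♖ ♘ ♗ ♕ ♔ ♗ · ♖



  a b c d e f g h
  ─────────────────
8│♜ · ♝ ♛ ♚ ♝ ♞ ♜│8
7│♟ ♟ · ♟ ♟ · ♟ ♟│7
6│♞ · ♟ · · ♟ · ·│6
5│· · · · · · · ·│5
4│· · · · ♙ · ♙ ·│4
3│· ♙ · · · · · ·│3
2│♙ · ♙ ♙ ♘ ♙ · ♙│2
1│♖ ♘ ♗ ♕ ♔ ♗ · ♖│1
  ─────────────────
  a b c d e f g h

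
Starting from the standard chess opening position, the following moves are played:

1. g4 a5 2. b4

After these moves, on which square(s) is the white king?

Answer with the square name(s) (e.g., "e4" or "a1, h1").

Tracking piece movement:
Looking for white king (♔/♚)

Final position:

  a b c d e f g h
  ─────────────────
8│♜ ♞ ♝ ♛ ♚ ♝ ♞ ♜│8
7│· ♟ ♟ ♟ ♟ ♟ ♟ ♟│7
6│· · · · · · · ·│6
5│♟ · · · · · · ·│5
4│· ♙ · · · · ♙ ·│4
3│· · · · · · · ·│3
2│♙ · ♙ ♙ ♙ ♙ · ♙│2
1│♖ ♘ ♗ ♕ ♔ ♗ ♘ ♖│1
  ─────────────────
  a b c d e f g h


e1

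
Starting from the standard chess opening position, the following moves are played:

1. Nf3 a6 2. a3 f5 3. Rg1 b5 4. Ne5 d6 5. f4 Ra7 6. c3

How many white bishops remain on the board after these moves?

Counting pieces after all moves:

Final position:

  a b c d e f g h
  ─────────────────
8│· ♞ ♝ ♛ ♚ ♝ ♞ ♜│8
7│♜ · ♟ · ♟ · ♟ ♟│7
6│♟ · · ♟ · · · ·│6
5│· ♟ · · ♘ ♟ · ·│5
4│· · · · · ♙ · ·│4
3│♙ · ♙ · · · · ·│3
2│· ♙ · ♙ ♙ · ♙ ♙│2
1│♖ ♘ ♗ ♕ ♔ ♗ ♖ ·│1
  ─────────────────
  a b c d e f g h


2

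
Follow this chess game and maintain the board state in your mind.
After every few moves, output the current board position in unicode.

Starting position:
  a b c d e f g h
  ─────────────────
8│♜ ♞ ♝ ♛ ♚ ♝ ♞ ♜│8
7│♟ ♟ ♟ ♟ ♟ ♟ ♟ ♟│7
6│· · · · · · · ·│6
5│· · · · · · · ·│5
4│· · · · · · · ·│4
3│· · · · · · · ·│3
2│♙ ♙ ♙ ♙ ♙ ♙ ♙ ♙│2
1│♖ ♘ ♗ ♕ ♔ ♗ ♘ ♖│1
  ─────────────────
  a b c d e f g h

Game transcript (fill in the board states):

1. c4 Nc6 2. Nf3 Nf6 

  a b c d e f g h
  ─────────────────
8│♜ · ♝ ♛ ♚ ♝ · ♜│8
7│♟ ♟ ♟ ♟ ♟ ♟ ♟ ♟│7
6│· · ♞ · · ♞ · ·│6
5│· · · · · · · ·│5
4│· · ♙ · · · · ·│4
3│· · · · · ♘ · ·│3
2│♙ ♙ · ♙ ♙ ♙ ♙ ♙│2
1│♖ ♘ ♗ ♕ ♔ ♗ · ♖│1
  ─────────────────
  a b c d e f g h

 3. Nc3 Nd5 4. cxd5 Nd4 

  a b c d e f g h
  ─────────────────
8│♜ · ♝ ♛ ♚ ♝ · ♜│8
7│♟ ♟ ♟ ♟ ♟ ♟ ♟ ♟│7
6│· · · · · · · ·│6
5│· · · ♙ · · · ·│5
4│· · · ♞ · · · ·│4
3│· · ♘ · · ♘ · ·│3
2│♙ ♙ · ♙ ♙ ♙ ♙ ♙│2
1│♖ · ♗ ♕ ♔ ♗ · ♖│1
  ─────────────────
  a b c d e f g h

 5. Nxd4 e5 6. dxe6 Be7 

  a b c d e f g h
  ─────────────────
8│♜ · ♝ ♛ ♚ · · ♜│8
7│♟ ♟ ♟ ♟ ♝ ♟ ♟ ♟│7
6│· · · · ♙ · · ·│6
5│· · · · · · · ·│5
4│· · · ♘ · · · ·│4
3│· · ♘ · · · · ·│3
2│♙ ♙ · ♙ ♙ ♙ ♙ ♙│2
1│♖ · ♗ ♕ ♔ ♗ · ♖│1
  ─────────────────
  a b c d e f g h

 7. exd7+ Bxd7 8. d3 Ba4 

  a b c d e f g h
  ─────────────────
8│♜ · · ♛ ♚ · · ♜│8
7│♟ ♟ ♟ · ♝ ♟ ♟ ♟│7
6│· · · · · · · ·│6
5│· · · · · · · ·│5
4│♝ · · ♘ · · · ·│4
3│· · ♘ ♙ · · · ·│3
2│♙ ♙ · · ♙ ♙ ♙ ♙│2
1│♖ · ♗ ♕ ♔ ♗ · ♖│1
  ─────────────────
  a b c d e f g h



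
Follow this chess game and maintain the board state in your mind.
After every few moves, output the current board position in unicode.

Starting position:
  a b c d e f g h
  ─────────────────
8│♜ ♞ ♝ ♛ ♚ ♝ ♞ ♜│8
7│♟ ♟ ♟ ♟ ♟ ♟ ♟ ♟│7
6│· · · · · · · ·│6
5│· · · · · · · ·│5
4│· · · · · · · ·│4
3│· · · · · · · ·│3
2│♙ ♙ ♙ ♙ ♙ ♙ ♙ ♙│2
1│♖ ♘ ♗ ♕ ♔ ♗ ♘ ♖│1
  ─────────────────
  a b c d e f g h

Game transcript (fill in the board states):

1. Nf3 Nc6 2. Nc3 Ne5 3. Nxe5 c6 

  a b c d e f g h
  ─────────────────
8│♜ · ♝ ♛ ♚ ♝ ♞ ♜│8
7│♟ ♟ · ♟ ♟ ♟ ♟ ♟│7
6│· · ♟ · · · · ·│6
5│· · · · ♘ · · ·│5
4│· · · · · · · ·│4
3│· · ♘ · · · · ·│3
2│♙ ♙ ♙ ♙ ♙ ♙ ♙ ♙│2
1│♖ · ♗ ♕ ♔ ♗ · ♖│1
  ─────────────────
  a b c d e f g h

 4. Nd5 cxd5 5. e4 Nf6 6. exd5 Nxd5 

  a b c d e f g h
  ─────────────────
8│♜ · ♝ ♛ ♚ ♝ · ♜│8
7│♟ ♟ · ♟ ♟ ♟ ♟ ♟│7
6│· · · · · · · ·│6
5│· · · ♞ ♘ · · ·│5
4│· · · · · · · ·│4
3│· · · · · · · ·│3
2│♙ ♙ ♙ ♙ · ♙ ♙ ♙│2
1│♖ · ♗ ♕ ♔ ♗ · ♖│1
  ─────────────────
  a b c d e f g h

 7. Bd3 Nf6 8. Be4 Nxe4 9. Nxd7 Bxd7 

  a b c d e f g h
  ─────────────────
8│♜ · · ♛ ♚ ♝ · ♜│8
7│♟ ♟ · ♝ ♟ ♟ ♟ ♟│7
6│· · · · · · · ·│6
5│· · · · · · · ·│5
4│· · · · ♞ · · ·│4
3│· · · · · · · ·│3
2│♙ ♙ ♙ ♙ · ♙ ♙ ♙│2
1│♖ · ♗ ♕ ♔ · · ♖│1
  ─────────────────
  a b c d e f g h

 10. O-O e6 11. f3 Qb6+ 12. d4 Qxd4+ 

  a b c d e f g h
  ─────────────────
8│♜ · · · ♚ ♝ · ♜│8
7│♟ ♟ · ♝ · ♟ ♟ ♟│7
6│· · · · ♟ · · ·│6
5│· · · · · · · ·│5
4│· · · ♛ ♞ · · ·│4
3│· · · · · ♙ · ·│3
2│♙ ♙ ♙ · · · ♙ ♙│2
1│♖ · ♗ ♕ · ♖ ♔ ·│1
  ─────────────────
  a b c d e f g h

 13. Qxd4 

  a b c d e f g h
  ─────────────────
8│♜ · · · ♚ ♝ · ♜│8
7│♟ ♟ · ♝ · ♟ ♟ ♟│7
6│· · · · ♟ · · ·│6
5│· · · · · · · ·│5
4│· · · ♕ ♞ · · ·│4
3│· · · · · ♙ · ·│3
2│♙ ♙ ♙ · · · ♙ ♙│2
1│♖ · ♗ · · ♖ ♔ ·│1
  ─────────────────
  a b c d e f g h


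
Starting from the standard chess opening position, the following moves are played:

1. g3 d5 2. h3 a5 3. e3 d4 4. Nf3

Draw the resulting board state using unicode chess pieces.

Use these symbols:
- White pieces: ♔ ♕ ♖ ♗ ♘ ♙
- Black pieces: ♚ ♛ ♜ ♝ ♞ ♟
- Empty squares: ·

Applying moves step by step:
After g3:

♜ ♞ ♝ ♛ ♚ ♝ ♞ ♜
♟ ♟ ♟ ♟ ♟ ♟ ♟ ♟
· · · · · · · ·
· · · · · · · ·
· · · · · · · ·
· · · · · · ♙ ·
♙ ♙ ♙ ♙ ♙ ♙ · ♙
♖ ♘ ♗ ♕ ♔ ♗ ♘ ♖


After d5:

♜ ♞ ♝ ♛ ♚ ♝ ♞ ♜
♟ ♟ ♟ · ♟ ♟ ♟ ♟
· · · · · · · ·
· · · ♟ · · · ·
· · · · · · · ·
· · · · · · ♙ ·
♙ ♙ ♙ ♙ ♙ ♙ · ♙
♖ ♘ ♗ ♕ ♔ ♗ ♘ ♖


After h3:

♜ ♞ ♝ ♛ ♚ ♝ ♞ ♜
♟ ♟ ♟ · ♟ ♟ ♟ ♟
· · · · · · · ·
· · · ♟ · · · ·
· · · · · · · ·
· · · · · · ♙ ♙
♙ ♙ ♙ ♙ ♙ ♙ · ·
♖ ♘ ♗ ♕ ♔ ♗ ♘ ♖


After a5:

♜ ♞ ♝ ♛ ♚ ♝ ♞ ♜
· ♟ ♟ · ♟ ♟ ♟ ♟
· · · · · · · ·
♟ · · ♟ · · · ·
· · · · · · · ·
· · · · · · ♙ ♙
♙ ♙ ♙ ♙ ♙ ♙ · ·
♖ ♘ ♗ ♕ ♔ ♗ ♘ ♖


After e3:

♜ ♞ ♝ ♛ ♚ ♝ ♞ ♜
· ♟ ♟ · ♟ ♟ ♟ ♟
· · · · · · · ·
♟ · · ♟ · · · ·
· · · · · · · ·
· · · · ♙ · ♙ ♙
♙ ♙ ♙ ♙ · ♙ · ·
♖ ♘ ♗ ♕ ♔ ♗ ♘ ♖


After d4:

♜ ♞ ♝ ♛ ♚ ♝ ♞ ♜
· ♟ ♟ · ♟ ♟ ♟ ♟
· · · · · · · ·
♟ · · · · · · ·
· · · ♟ · · · ·
· · · · ♙ · ♙ ♙
♙ ♙ ♙ ♙ · ♙ · ·
♖ ♘ ♗ ♕ ♔ ♗ ♘ ♖


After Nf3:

♜ ♞ ♝ ♛ ♚ ♝ ♞ ♜
· ♟ ♟ · ♟ ♟ ♟ ♟
· · · · · · · ·
♟ · · · · · · ·
· · · ♟ · · · ·
· · · · ♙ ♘ ♙ ♙
♙ ♙ ♙ ♙ · ♙ · ·
♖ ♘ ♗ ♕ ♔ ♗ · ♖



  a b c d e f g h
  ─────────────────
8│♜ ♞ ♝ ♛ ♚ ♝ ♞ ♜│8
7│· ♟ ♟ · ♟ ♟ ♟ ♟│7
6│· · · · · · · ·│6
5│♟ · · · · · · ·│5
4│· · · ♟ · · · ·│4
3│· · · · ♙ ♘ ♙ ♙│3
2│♙ ♙ ♙ ♙ · ♙ · ·│2
1│♖ ♘ ♗ ♕ ♔ ♗ · ♖│1
  ─────────────────
  a b c d e f g h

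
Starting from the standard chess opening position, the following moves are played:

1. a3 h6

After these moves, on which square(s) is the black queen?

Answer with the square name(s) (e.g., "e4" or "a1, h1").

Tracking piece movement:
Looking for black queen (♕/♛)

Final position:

  a b c d e f g h
  ─────────────────
8│♜ ♞ ♝ ♛ ♚ ♝ ♞ ♜│8
7│♟ ♟ ♟ ♟ ♟ ♟ ♟ ·│7
6│· · · · · · · ♟│6
5│· · · · · · · ·│5
4│· · · · · · · ·│4
3│♙ · · · · · · ·│3
2│· ♙ ♙ ♙ ♙ ♙ ♙ ♙│2
1│♖ ♘ ♗ ♕ ♔ ♗ ♘ ♖│1
  ─────────────────
  a b c d e f g h


d8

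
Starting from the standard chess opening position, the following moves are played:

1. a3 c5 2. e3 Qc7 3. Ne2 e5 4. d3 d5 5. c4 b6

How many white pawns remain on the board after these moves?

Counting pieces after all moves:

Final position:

  a b c d e f g h
  ─────────────────
8│♜ ♞ ♝ · ♚ ♝ ♞ ♜│8
7│♟ · ♛ · · ♟ ♟ ♟│7
6│· ♟ · · · · · ·│6
5│· · ♟ ♟ ♟ · · ·│5
4│· · ♙ · · · · ·│4
3│♙ · · ♙ ♙ · · ·│3
2│· ♙ · · ♘ ♙ ♙ ♙│2
1│♖ ♘ ♗ ♕ ♔ ♗ · ♖│1
  ─────────────────
  a b c d e f g h


8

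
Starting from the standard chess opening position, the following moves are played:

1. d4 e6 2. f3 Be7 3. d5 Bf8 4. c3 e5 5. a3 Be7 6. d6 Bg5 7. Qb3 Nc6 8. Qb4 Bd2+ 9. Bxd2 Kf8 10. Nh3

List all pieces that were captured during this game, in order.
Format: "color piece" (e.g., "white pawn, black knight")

Tracking captures:
  Bxd2: captured black bishop

black bishop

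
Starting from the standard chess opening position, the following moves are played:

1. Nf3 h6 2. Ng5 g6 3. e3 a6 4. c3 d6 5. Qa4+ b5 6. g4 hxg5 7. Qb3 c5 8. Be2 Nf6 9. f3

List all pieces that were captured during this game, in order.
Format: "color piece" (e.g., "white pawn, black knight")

Tracking captures:
  hxg5: captured white knight

white knight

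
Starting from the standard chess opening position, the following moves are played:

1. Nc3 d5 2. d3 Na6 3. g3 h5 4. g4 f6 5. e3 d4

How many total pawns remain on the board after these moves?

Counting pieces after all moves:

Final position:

  a b c d e f g h
  ─────────────────
8│♜ · ♝ ♛ ♚ ♝ ♞ ♜│8
7│♟ ♟ ♟ · ♟ · ♟ ·│7
6│♞ · · · · ♟ · ·│6
5│· · · · · · · ♟│5
4│· · · ♟ · · ♙ ·│4
3│· · ♘ ♙ ♙ · · ·│3
2│♙ ♙ ♙ · · ♙ · ♙│2
1│♖ · ♗ ♕ ♔ ♗ ♘ ♖│1
  ─────────────────
  a b c d e f g h


16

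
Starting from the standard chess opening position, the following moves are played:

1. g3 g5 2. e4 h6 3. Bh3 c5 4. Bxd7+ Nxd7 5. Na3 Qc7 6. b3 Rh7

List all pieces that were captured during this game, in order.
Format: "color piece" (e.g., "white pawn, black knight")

Tracking captures:
  Bxd7+: captured black pawn
  Nxd7: captured white bishop

black pawn, white bishop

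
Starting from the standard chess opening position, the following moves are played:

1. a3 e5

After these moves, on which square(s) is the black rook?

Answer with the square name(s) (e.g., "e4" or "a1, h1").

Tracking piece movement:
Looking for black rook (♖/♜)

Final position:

  a b c d e f g h
  ─────────────────
8│♜ ♞ ♝ ♛ ♚ ♝ ♞ ♜│8
7│♟ ♟ ♟ ♟ · ♟ ♟ ♟│7
6│· · · · · · · ·│6
5│· · · · ♟ · · ·│5
4│· · · · · · · ·│4
3│♙ · · · · · · ·│3
2│· ♙ ♙ ♙ ♙ ♙ ♙ ♙│2
1│♖ ♘ ♗ ♕ ♔ ♗ ♘ ♖│1
  ─────────────────
  a b c d e f g h


a8, h8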